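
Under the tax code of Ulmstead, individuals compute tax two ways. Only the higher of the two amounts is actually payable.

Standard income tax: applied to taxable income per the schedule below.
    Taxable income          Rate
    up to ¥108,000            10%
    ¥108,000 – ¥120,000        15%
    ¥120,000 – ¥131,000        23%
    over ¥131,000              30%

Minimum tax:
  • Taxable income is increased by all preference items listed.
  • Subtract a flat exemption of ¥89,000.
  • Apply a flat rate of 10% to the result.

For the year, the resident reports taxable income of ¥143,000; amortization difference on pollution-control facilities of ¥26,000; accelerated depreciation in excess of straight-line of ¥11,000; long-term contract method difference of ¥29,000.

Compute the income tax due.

¥18,730

Standard income tax:
  ¥108,000 × 10% = ¥10,800
  ¥12,000 × 15% = ¥1,800
  ¥11,000 × 23% = ¥2,530
  ¥12,000 × 30% = ¥3,600
  → ¥18,730

Minimum tax:
  Adjusted income: ¥143,000 + ¥26,000 + ¥11,000 + ¥29,000 = ¥209,000
  Less exemption ¥89,000 → base ¥120,000
  ¥120,000 × 10% = ¥12,000

¥18,730 > ¥12,000, so the standard income tax governs.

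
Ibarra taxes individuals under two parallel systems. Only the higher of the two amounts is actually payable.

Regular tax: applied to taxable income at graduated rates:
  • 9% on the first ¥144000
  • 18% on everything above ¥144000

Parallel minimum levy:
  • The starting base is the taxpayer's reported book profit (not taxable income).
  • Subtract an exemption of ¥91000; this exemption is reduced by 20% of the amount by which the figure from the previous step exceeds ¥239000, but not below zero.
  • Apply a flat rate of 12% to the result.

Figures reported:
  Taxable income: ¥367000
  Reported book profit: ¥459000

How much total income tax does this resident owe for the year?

¥53100

Parallel minimum levy:
  Base (reported book profit): ¥459000
  Exemption: ¥91000 − 20% × (¥459000 − ¥239000) = ¥91000 − ¥44000 = ¥47000
  Base: ¥459000 − ¥47000 = ¥412000
  ¥412000 × 12% = ¥49440

Regular tax:
  ¥144000 × 9% = ¥12960
  ¥223000 × 18% = ¥40140
  → ¥53100

¥53100 > ¥49440, so the regular tax governs.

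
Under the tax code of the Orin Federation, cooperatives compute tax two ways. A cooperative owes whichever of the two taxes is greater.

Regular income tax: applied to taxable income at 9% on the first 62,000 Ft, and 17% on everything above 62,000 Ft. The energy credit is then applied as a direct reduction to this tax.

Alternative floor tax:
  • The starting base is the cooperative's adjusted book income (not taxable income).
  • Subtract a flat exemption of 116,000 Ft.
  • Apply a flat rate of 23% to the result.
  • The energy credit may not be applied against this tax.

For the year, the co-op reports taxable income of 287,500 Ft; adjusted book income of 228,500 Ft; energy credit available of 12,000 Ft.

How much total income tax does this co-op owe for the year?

Regular income tax:
  62,000 Ft × 9% = 5,580 Ft
  225,500 Ft × 17% = 38,335 Ft
  → 43,915 Ft
  Less energy credit 12,000 Ft → 31,915 Ft

Alternative floor tax:
  Base (adjusted book income): 228,500 Ft
  Less exemption 116,000 Ft → base 112,500 Ft
  112,500 Ft × 23% = 25,875 Ft

31,915 Ft > 25,875 Ft, so the regular income tax governs.

31,915 Ft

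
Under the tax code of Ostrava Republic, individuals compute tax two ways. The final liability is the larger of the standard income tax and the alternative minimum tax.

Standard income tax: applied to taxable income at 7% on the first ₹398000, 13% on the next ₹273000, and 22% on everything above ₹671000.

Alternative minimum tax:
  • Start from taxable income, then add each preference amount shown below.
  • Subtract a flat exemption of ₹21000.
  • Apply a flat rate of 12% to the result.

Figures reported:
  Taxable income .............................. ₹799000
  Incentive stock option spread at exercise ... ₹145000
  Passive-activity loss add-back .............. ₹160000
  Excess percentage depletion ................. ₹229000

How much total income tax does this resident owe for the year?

Alternative minimum tax:
  Adjusted income: ₹799000 + ₹145000 + ₹160000 + ₹229000 = ₹1333000
  Less exemption ₹21000 → base ₹1312000
  ₹1312000 × 12% = ₹157440

Standard income tax:
  ₹398000 × 7% = ₹27860
  ₹273000 × 13% = ₹35490
  ₹128000 × 22% = ₹28160
  → ₹91510

₹157440 > ₹91510, so the alternative minimum tax is the binding amount.

₹157440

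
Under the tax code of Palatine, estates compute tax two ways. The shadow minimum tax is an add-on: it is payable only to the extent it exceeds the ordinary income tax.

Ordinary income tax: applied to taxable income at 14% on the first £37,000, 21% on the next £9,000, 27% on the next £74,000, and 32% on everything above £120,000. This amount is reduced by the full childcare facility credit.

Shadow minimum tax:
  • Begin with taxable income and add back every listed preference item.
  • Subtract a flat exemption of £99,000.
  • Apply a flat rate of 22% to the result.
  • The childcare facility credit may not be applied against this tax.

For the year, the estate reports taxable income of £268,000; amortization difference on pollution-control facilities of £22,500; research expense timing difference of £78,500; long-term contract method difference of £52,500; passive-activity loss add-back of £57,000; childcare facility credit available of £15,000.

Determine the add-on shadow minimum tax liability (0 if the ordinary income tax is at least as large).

Shadow minimum tax:
  Adjusted income: £268,000 + £22,500 + £78,500 + £52,500 + £57,000 = £478,500
  Less exemption £99,000 → base £379,500
  £379,500 × 22% = £83,490

Ordinary income tax:
  £37,000 × 14% = £5,180
  £9,000 × 21% = £1,890
  £74,000 × 27% = £19,980
  £148,000 × 32% = £47,360
  → £74,410
  Less childcare facility credit £15,000 → £59,410

Excess of shadow minimum tax over ordinary income tax: £83,490 − £59,410 = £24,080.

£24,080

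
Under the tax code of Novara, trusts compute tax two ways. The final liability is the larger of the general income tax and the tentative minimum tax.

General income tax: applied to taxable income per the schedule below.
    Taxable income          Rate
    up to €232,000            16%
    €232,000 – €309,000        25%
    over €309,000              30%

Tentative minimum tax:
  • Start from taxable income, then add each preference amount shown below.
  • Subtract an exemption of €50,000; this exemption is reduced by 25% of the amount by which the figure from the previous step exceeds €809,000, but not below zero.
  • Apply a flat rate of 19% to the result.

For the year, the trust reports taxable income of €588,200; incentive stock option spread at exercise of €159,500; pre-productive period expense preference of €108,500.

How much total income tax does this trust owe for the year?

Tentative minimum tax:
  Adjusted income: €588,200 + €159,500 + €108,500 = €856,200
  Exemption: €50,000 − 25% × (€856,200 − €809,000) = €50,000 − €11,800 = €38,200
  Base: €856,200 − €38,200 = €818,000
  €818,000 × 19% = €155,420

General income tax:
  €232,000 × 16% = €37,120
  €77,000 × 25% = €19,250
  €279,200 × 30% = €83,760
  → €140,130

€155,420 > €140,130, so the tentative minimum tax is the binding amount.

€155,420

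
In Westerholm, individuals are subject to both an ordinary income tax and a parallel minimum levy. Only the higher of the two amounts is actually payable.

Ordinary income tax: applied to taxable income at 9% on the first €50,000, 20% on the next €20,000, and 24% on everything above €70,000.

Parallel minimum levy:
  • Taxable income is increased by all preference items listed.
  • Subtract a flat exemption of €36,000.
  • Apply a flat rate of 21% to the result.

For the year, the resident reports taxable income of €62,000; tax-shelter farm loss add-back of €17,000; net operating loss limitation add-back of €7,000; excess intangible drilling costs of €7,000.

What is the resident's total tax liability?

Parallel minimum levy:
  Adjusted income: €62,000 + €17,000 + €7,000 + €7,000 = €93,000
  Less exemption €36,000 → base €57,000
  €57,000 × 21% = €11,970

Ordinary income tax:
  €50,000 × 9% = €4,500
  €12,000 × 20% = €2,400
  → €6,900

€11,970 > €6,900, so the parallel minimum levy is the binding amount.

€11,970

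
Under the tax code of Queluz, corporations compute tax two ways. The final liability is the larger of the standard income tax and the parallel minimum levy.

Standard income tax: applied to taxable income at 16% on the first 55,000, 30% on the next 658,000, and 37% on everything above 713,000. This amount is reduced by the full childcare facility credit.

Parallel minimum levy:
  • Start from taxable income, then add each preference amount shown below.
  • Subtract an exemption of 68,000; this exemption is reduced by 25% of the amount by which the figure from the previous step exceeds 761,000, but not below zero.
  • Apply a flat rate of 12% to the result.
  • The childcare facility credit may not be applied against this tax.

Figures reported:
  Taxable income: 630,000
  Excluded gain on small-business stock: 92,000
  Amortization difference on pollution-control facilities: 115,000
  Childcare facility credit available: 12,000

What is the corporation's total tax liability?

169,300

Standard income tax:
  55,000 × 16% = 8,800
  575,000 × 30% = 172,500
  → 181,300
  Less childcare facility credit 12,000 → 169,300

Parallel minimum levy:
  Adjusted income: 630,000 + 92,000 + 115,000 = 837,000
  Exemption: 68,000 − 25% × (837,000 − 761,000) = 68,000 − 19,000 = 49,000
  Base: 837,000 − 49,000 = 788,000
  788,000 × 12% = 94,560

169,300 > 94,560, so the standard income tax governs.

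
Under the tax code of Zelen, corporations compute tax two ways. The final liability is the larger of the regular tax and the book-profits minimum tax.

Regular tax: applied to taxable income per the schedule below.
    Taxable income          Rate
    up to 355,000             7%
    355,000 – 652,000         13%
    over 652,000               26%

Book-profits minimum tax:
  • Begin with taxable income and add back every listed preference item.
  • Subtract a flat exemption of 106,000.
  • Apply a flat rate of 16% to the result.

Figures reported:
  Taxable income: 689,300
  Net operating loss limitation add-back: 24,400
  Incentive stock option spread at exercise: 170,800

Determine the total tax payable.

Regular tax:
  355,000 × 7% = 24,850
  297,000 × 13% = 38,610
  37,300 × 26% = 9,698
  → 73,158

Book-profits minimum tax:
  Adjusted income: 689,300 + 24,400 + 170,800 = 884,500
  Less exemption 106,000 → base 778,500
  778,500 × 16% = 124,560

124,560 > 73,158, so the book-profits minimum tax is the binding amount.

124,560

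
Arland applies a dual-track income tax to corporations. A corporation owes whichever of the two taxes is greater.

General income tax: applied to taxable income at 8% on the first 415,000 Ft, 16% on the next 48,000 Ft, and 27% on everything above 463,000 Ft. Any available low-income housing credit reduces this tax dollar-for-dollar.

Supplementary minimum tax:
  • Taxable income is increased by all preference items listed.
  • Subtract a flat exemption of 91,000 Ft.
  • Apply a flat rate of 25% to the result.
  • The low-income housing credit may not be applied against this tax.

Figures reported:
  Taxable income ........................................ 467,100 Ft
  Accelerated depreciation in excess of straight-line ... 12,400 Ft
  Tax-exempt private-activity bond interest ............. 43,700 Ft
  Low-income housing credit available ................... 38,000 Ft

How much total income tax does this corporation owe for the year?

108,050 Ft

Supplementary minimum tax:
  Adjusted income: 467,100 Ft + 12,400 Ft + 43,700 Ft = 523,200 Ft
  Less exemption 91,000 Ft → base 432,200 Ft
  432,200 Ft × 25% = 108,050 Ft

General income tax:
  415,000 Ft × 8% = 33,200 Ft
  48,000 Ft × 16% = 7,680 Ft
  4,100 Ft × 27% = 1,107 Ft
  → 41,987 Ft
  Less low-income housing credit 38,000 Ft → 3,987 Ft

108,050 Ft > 3,987 Ft, so the supplementary minimum tax is the binding amount.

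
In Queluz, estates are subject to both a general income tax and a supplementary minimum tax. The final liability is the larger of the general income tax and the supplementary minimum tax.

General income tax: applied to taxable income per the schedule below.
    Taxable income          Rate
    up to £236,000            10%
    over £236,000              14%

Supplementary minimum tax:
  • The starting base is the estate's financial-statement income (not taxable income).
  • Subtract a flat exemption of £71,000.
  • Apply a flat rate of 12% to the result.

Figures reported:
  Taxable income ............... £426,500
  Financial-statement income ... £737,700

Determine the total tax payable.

General income tax:
  £236,000 × 10% = £23,600
  £190,500 × 14% = £26,670
  → £50,270

Supplementary minimum tax:
  Base (financial-statement income): £737,700
  Less exemption £71,000 → base £666,700
  £666,700 × 12% = £80,004

£80,004 > £50,270, so the supplementary minimum tax is the binding amount.

£80,004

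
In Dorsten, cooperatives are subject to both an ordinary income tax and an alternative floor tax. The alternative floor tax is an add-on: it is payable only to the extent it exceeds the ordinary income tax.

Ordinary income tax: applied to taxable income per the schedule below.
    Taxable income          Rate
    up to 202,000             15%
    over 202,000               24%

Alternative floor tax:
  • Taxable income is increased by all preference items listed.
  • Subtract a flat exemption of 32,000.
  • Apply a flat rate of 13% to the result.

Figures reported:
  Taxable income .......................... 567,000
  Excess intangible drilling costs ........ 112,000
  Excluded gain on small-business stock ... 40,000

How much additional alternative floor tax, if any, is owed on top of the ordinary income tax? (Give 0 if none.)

0

Alternative floor tax:
  Adjusted income: 567,000 + 112,000 + 40,000 = 719,000
  Less exemption 32,000 → base 687,000
  687,000 × 13% = 89,310

Ordinary income tax:
  202,000 × 15% = 30,300
  365,000 × 24% = 87,600
  → 117,900

89,310 ≤ 117,900, so no add-on is due.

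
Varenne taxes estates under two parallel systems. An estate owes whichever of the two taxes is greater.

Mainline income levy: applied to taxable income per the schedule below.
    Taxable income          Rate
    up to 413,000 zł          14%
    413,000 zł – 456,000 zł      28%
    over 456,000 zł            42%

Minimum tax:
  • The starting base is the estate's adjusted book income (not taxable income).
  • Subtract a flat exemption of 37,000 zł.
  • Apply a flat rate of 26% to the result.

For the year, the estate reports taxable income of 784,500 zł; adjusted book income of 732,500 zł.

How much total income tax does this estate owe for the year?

207,830 zł

Minimum tax:
  Base (adjusted book income): 732,500 zł
  Less exemption 37,000 zł → base 695,500 zł
  695,500 zł × 26% = 180,830 zł

Mainline income levy:
  413,000 zł × 14% = 57,820 zł
  43,000 zł × 28% = 12,040 zł
  328,500 zł × 42% = 137,970 zł
  → 207,830 zł

207,830 zł > 180,830 zł, so the mainline income levy governs.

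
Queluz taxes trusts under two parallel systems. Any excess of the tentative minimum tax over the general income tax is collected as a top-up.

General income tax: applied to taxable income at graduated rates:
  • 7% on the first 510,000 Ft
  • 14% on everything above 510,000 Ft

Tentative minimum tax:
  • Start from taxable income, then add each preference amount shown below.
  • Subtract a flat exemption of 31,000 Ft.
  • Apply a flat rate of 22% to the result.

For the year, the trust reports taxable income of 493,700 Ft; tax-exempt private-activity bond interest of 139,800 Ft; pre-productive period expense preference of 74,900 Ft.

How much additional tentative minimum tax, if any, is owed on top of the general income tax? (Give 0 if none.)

General income tax:
  493,700 Ft × 7% = 34,559 Ft

Tentative minimum tax:
  Adjusted income: 493,700 Ft + 139,800 Ft + 74,900 Ft = 708,400 Ft
  Less exemption 31,000 Ft → base 677,400 Ft
  677,400 Ft × 22% = 149,028 Ft

Excess of tentative minimum tax over general income tax: 149,028 Ft − 34,559 Ft = 114,469 Ft.

114,469 Ft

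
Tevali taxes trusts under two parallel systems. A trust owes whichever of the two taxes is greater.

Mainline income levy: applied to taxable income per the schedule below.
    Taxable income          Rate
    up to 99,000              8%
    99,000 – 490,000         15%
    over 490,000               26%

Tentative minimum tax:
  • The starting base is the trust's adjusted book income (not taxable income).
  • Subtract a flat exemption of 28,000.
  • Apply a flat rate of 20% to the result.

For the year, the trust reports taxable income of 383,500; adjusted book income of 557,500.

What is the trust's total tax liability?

105,900

Tentative minimum tax:
  Base (adjusted book income): 557,500
  Less exemption 28,000 → base 529,500
  529,500 × 20% = 105,900

Mainline income levy:
  99,000 × 8% = 7,920
  284,500 × 15% = 42,675
  → 50,595

105,900 > 50,595, so the tentative minimum tax is the binding amount.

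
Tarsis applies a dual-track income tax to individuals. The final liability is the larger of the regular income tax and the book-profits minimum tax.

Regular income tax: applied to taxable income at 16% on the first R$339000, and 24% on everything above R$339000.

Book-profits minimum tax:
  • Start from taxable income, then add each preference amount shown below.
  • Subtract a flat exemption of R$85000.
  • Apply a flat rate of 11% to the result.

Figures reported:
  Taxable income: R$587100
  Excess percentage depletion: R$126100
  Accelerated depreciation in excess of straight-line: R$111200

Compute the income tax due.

Book-profits minimum tax:
  Adjusted income: R$587100 + R$126100 + R$111200 = R$824400
  Less exemption R$85000 → base R$739400
  R$739400 × 11% = R$81334

Regular income tax:
  R$339000 × 16% = R$54240
  R$248100 × 24% = R$59544
  → R$113784

R$113784 > R$81334, so the regular income tax governs.

R$113784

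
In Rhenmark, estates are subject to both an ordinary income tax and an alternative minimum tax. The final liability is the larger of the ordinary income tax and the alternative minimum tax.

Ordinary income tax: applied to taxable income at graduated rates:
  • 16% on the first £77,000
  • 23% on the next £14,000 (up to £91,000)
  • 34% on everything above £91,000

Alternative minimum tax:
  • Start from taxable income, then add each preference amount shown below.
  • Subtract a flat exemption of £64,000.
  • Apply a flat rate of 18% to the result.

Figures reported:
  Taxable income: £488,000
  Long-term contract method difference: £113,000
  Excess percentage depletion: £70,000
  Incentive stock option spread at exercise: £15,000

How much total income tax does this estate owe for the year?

£150,520

Ordinary income tax:
  £77,000 × 16% = £12,320
  £14,000 × 23% = £3,220
  £397,000 × 34% = £134,980
  → £150,520

Alternative minimum tax:
  Adjusted income: £488,000 + £113,000 + £70,000 + £15,000 = £686,000
  Less exemption £64,000 → base £622,000
  £622,000 × 18% = £111,960

£150,520 > £111,960, so the ordinary income tax governs.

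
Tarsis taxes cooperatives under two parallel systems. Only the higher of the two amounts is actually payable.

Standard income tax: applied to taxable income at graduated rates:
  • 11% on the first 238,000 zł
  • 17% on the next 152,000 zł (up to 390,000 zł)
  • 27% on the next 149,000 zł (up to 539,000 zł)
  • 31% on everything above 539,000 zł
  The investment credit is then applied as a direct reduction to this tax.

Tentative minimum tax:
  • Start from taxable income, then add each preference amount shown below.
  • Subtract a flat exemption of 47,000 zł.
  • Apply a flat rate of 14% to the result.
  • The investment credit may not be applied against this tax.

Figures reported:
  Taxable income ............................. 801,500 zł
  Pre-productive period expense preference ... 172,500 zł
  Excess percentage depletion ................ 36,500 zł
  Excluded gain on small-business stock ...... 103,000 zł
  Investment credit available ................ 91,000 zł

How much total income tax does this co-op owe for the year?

Standard income tax:
  238,000 zł × 11% = 26,180 zł
  152,000 zł × 17% = 25,840 zł
  149,000 zł × 27% = 40,230 zł
  262,500 zł × 31% = 81,375 zł
  → 173,625 zł
  Less investment credit 91,000 zł → 82,625 zł

Tentative minimum tax:
  Adjusted income: 801,500 zł + 172,500 zł + 36,500 zł + 103,000 zł = 1,113,500 zł
  Less exemption 47,000 zł → base 1,066,500 zł
  1,066,500 zł × 14% = 149,310 zł

149,310 zł > 82,625 zł, so the tentative minimum tax is the binding amount.

149,310 zł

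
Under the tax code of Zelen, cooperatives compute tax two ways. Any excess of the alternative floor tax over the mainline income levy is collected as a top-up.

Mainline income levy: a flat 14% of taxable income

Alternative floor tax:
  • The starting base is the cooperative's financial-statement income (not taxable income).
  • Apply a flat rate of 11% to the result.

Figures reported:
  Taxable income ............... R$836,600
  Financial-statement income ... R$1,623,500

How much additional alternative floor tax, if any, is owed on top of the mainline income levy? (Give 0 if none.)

R$61,461

Mainline income levy:
  R$836,600 × 14% = R$117,124

Alternative floor tax:
  Base (financial-statement income): R$1,623,500
  R$1,623,500 × 11% = R$178,585

Excess of alternative floor tax over mainline income levy: R$178,585 − R$117,124 = R$61,461.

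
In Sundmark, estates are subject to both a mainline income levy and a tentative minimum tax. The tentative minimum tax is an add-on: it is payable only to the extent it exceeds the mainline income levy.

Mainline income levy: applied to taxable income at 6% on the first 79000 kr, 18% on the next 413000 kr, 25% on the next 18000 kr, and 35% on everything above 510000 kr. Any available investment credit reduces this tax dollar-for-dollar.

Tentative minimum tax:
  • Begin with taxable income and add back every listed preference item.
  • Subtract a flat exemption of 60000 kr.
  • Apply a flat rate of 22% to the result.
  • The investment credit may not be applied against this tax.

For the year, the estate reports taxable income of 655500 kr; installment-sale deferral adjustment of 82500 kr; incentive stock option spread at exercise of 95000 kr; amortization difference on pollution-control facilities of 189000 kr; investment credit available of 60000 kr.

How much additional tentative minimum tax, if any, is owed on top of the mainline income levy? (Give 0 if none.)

137135 kr

Mainline income levy:
  79000 kr × 6% = 4740 kr
  413000 kr × 18% = 74340 kr
  18000 kr × 25% = 4500 kr
  145500 kr × 35% = 50925 kr
  → 134505 kr
  Less investment credit 60000 kr → 74505 kr

Tentative minimum tax:
  Adjusted income: 655500 kr + 82500 kr + 95000 kr + 189000 kr = 1022000 kr
  Less exemption 60000 kr → base 962000 kr
  962000 kr × 22% = 211640 kr

Excess of tentative minimum tax over mainline income levy: 211640 kr − 74505 kr = 137135 kr.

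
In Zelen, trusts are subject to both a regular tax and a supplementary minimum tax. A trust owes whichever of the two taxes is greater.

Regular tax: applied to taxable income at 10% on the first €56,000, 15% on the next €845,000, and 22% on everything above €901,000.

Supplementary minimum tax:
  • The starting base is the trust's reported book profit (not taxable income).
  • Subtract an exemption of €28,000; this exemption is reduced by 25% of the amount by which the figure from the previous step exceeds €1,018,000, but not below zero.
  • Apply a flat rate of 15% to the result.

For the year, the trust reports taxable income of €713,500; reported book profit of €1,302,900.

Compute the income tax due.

€195,435

Supplementary minimum tax:
  Base (reported book profit): €1,302,900
  Exemption: 25% × (€1,302,900 − €1,018,000) = €71,225 ≥ €28,000, so the exemption is fully phased out
  Base: €1,302,900 − €0 = €1,302,900
  €1,302,900 × 15% = €195,435

Regular tax:
  €56,000 × 10% = €5,600
  €657,500 × 15% = €98,625
  → €104,225

€195,435 > €104,225, so the supplementary minimum tax is the binding amount.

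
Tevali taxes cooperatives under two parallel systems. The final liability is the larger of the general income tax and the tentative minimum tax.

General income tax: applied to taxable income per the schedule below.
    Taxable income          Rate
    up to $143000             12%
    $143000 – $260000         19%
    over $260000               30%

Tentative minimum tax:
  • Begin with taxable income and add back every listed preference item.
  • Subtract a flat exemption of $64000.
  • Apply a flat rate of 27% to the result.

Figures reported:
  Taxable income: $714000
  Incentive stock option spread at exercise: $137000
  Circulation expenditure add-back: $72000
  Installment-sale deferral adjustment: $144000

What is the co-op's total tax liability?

General income tax:
  $143000 × 12% = $17160
  $117000 × 19% = $22230
  $454000 × 30% = $136200
  → $175590

Tentative minimum tax:
  Adjusted income: $714000 + $137000 + $72000 + $144000 = $1067000
  Less exemption $64000 → base $1003000
  $1003000 × 27% = $270810

$270810 > $175590, so the tentative minimum tax is the binding amount.

$270810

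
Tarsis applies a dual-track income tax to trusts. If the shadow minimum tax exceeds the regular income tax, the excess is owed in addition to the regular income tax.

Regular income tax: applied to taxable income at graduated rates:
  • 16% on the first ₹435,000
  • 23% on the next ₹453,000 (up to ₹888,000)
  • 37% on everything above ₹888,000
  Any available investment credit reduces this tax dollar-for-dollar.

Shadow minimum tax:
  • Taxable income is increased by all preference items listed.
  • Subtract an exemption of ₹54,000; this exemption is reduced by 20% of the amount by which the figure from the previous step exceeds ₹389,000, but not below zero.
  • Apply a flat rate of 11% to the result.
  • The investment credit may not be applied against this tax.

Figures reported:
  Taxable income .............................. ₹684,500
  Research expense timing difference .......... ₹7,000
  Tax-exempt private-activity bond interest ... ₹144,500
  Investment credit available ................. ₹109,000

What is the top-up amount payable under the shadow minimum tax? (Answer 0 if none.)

₹73,975

Shadow minimum tax:
  Adjusted income: ₹684,500 + ₹7,000 + ₹144,500 = ₹836,000
  Exemption: 20% × (₹836,000 − ₹389,000) = ₹89,400 ≥ ₹54,000, so the exemption is fully phased out
  Base: ₹836,000 − ₹0 = ₹836,000
  ₹836,000 × 11% = ₹91,960

Regular income tax:
  ₹435,000 × 16% = ₹69,600
  ₹249,500 × 23% = ₹57,385
  → ₹126,985
  Less investment credit ₹109,000 → ₹17,985

Excess of shadow minimum tax over regular income tax: ₹91,960 − ₹17,985 = ₹73,975.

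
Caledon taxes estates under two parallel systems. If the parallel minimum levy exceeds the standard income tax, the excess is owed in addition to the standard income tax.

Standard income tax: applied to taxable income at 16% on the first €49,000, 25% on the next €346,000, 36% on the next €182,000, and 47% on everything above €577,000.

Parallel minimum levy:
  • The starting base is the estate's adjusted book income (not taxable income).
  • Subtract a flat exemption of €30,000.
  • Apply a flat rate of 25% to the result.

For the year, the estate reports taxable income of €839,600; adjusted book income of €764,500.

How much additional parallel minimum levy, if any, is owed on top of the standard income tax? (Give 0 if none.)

Parallel minimum levy:
  Base (adjusted book income): €764,500
  Less exemption €30,000 → base €734,500
  €734,500 × 25% = €183,625

Standard income tax:
  €49,000 × 16% = €7,840
  €346,000 × 25% = €86,500
  €182,000 × 36% = €65,520
  €262,600 × 47% = €123,422
  → €283,282

€183,625 ≤ €283,282, so no add-on is due.

€0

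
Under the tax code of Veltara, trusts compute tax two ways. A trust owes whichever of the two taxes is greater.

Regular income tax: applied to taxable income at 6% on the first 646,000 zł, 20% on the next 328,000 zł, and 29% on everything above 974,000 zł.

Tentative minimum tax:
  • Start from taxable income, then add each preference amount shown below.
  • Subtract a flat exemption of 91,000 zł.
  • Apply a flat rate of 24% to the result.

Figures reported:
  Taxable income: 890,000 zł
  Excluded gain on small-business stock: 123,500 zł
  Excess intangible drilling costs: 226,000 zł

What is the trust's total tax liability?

275,640 zł

Regular income tax:
  646,000 zł × 6% = 38,760 zł
  244,000 zł × 20% = 48,800 zł
  → 87,560 zł

Tentative minimum tax:
  Adjusted income: 890,000 zł + 123,500 zł + 226,000 zł = 1,239,500 zł
  Less exemption 91,000 zł → base 1,148,500 zł
  1,148,500 zł × 24% = 275,640 zł

275,640 zł > 87,560 zł, so the tentative minimum tax is the binding amount.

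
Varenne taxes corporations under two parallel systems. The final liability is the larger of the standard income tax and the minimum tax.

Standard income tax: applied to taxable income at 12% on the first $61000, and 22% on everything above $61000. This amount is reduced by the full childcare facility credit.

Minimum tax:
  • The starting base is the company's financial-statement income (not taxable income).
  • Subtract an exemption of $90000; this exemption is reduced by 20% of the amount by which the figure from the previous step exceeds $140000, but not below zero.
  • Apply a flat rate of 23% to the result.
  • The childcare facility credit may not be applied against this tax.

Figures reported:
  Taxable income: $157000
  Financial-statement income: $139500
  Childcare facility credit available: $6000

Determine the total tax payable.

$22440

Standard income tax:
  $61000 × 12% = $7320
  $96000 × 22% = $21120
  → $28440
  Less childcare facility credit $6000 → $22440

Minimum tax:
  Base (financial-statement income): $139500
  Exemption: $139500 ≤ $140000, so full $90000 applies
  Base: $139500 − $90000 = $49500
  $49500 × 23% = $11385

$22440 > $11385, so the standard income tax governs.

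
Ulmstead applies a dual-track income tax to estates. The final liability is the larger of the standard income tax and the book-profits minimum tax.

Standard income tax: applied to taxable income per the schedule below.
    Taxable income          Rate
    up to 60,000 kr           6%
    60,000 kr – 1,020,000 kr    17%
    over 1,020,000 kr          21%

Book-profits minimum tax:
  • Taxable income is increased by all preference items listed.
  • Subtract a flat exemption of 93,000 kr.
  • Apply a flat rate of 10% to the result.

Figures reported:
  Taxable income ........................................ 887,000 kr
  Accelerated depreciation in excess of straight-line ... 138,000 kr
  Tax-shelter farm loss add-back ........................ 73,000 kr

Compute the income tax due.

Standard income tax:
  60,000 kr × 6% = 3,600 kr
  827,000 kr × 17% = 140,590 kr
  → 144,190 kr

Book-profits minimum tax:
  Adjusted income: 887,000 kr + 138,000 kr + 73,000 kr = 1,098,000 kr
  Less exemption 93,000 kr → base 1,005,000 kr
  1,005,000 kr × 10% = 100,500 kr

144,190 kr > 100,500 kr, so the standard income tax governs.

144,190 kr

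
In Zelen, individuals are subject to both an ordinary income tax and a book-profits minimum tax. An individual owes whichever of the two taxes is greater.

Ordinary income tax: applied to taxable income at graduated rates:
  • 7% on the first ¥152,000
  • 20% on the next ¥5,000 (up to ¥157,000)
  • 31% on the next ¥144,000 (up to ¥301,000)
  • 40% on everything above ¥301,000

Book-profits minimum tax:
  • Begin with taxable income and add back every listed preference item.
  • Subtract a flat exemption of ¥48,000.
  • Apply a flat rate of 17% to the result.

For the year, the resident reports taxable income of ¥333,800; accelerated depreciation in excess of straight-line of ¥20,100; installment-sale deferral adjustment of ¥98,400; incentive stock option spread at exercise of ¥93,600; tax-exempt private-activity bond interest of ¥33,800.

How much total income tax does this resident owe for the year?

Book-profits minimum tax:
  Adjusted income: ¥333,800 + ¥20,100 + ¥98,400 + ¥93,600 + ¥33,800 = ¥579,700
  Less exemption ¥48,000 → base ¥531,700
  ¥531,700 × 17% = ¥90,389

Ordinary income tax:
  ¥152,000 × 7% = ¥10,640
  ¥5,000 × 20% = ¥1,000
  ¥144,000 × 31% = ¥44,640
  ¥32,800 × 40% = ¥13,120
  → ¥69,400

¥90,389 > ¥69,400, so the book-profits minimum tax is the binding amount.

¥90,389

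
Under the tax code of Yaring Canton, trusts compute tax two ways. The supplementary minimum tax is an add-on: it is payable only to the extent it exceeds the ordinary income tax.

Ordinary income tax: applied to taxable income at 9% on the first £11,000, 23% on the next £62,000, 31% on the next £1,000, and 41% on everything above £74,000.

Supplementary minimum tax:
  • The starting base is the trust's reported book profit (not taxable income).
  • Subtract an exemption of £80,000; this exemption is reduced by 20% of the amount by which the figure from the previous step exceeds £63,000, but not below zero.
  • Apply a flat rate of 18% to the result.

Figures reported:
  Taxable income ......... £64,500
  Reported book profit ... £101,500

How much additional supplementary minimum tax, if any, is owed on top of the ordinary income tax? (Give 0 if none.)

Supplementary minimum tax:
  Base (reported book profit): £101,500
  Exemption: £80,000 − 20% × (£101,500 − £63,000) = £80,000 − £7,700 = £72,300
  Base: £101,500 − £72,300 = £29,200
  £29,200 × 18% = £5,256

Ordinary income tax:
  £11,000 × 9% = £990
  £53,500 × 23% = £12,305
  → £13,295

£5,256 ≤ £13,295, so no add-on is due.

£0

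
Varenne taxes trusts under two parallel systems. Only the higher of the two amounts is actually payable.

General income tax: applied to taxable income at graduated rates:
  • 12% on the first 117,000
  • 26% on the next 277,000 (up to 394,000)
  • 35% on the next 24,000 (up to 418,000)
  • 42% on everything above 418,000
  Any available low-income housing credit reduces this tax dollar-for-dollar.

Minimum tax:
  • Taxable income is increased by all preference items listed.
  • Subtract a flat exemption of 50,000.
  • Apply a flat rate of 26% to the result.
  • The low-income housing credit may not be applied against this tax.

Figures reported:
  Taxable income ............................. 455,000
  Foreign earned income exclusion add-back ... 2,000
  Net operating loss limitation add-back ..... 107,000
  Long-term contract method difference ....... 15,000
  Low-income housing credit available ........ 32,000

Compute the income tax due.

137,540

General income tax:
  117,000 × 12% = 14,040
  277,000 × 26% = 72,020
  24,000 × 35% = 8,400
  37,000 × 42% = 15,540
  → 110,000
  Less low-income housing credit 32,000 → 78,000

Minimum tax:
  Adjusted income: 455,000 + 2,000 + 107,000 + 15,000 = 579,000
  Less exemption 50,000 → base 529,000
  529,000 × 26% = 137,540

137,540 > 78,000, so the minimum tax is the binding amount.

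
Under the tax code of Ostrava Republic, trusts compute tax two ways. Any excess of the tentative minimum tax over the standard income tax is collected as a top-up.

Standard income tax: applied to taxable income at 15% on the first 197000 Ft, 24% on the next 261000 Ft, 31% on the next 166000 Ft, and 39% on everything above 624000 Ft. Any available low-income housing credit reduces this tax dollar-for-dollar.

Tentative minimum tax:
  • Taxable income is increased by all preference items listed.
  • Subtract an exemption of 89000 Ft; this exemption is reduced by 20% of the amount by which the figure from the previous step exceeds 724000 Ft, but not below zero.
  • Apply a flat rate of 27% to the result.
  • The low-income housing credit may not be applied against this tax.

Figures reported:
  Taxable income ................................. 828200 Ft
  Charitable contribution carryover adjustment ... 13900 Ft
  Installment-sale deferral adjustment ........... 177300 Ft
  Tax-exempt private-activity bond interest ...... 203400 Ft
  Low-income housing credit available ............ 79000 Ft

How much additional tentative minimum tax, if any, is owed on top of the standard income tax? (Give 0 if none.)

Standard income tax:
  197000 Ft × 15% = 29550 Ft
  261000 Ft × 24% = 62640 Ft
  166000 Ft × 31% = 51460 Ft
  204200 Ft × 39% = 79638 Ft
  → 223288 Ft
  Less low-income housing credit 79000 Ft → 144288 Ft

Tentative minimum tax:
  Adjusted income: 828200 Ft + 13900 Ft + 177300 Ft + 203400 Ft = 1222800 Ft
  Exemption: 20% × (1222800 Ft − 724000 Ft) = 99760 Ft ≥ 89000 Ft, so the exemption is fully phased out
  Base: 1222800 Ft − 0 Ft = 1222800 Ft
  1222800 Ft × 27% = 330156 Ft

Excess of tentative minimum tax over standard income tax: 330156 Ft − 144288 Ft = 185868 Ft.

185868 Ft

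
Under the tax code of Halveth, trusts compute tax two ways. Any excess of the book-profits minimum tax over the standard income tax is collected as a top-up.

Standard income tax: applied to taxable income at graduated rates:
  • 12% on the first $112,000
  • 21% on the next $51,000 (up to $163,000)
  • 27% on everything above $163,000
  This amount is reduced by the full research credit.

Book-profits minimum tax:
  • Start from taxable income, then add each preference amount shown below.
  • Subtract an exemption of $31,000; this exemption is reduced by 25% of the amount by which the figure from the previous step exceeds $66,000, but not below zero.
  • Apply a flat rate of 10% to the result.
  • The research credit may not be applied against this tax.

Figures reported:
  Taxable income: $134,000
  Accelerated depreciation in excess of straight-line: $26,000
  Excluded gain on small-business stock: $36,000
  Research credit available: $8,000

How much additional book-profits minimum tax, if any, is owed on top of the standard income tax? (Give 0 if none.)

Book-profits minimum tax:
  Adjusted income: $134,000 + $26,000 + $36,000 = $196,000
  Exemption: 25% × ($196,000 − $66,000) = $32,500 ≥ $31,000, so the exemption is fully phased out
  Base: $196,000 − $0 = $196,000
  $196,000 × 10% = $19,600

Standard income tax:
  $112,000 × 12% = $13,440
  $22,000 × 21% = $4,620
  → $18,060
  Less research credit $8,000 → $10,060

Excess of book-profits minimum tax over standard income tax: $19,600 − $10,060 = $9,540.

$9,540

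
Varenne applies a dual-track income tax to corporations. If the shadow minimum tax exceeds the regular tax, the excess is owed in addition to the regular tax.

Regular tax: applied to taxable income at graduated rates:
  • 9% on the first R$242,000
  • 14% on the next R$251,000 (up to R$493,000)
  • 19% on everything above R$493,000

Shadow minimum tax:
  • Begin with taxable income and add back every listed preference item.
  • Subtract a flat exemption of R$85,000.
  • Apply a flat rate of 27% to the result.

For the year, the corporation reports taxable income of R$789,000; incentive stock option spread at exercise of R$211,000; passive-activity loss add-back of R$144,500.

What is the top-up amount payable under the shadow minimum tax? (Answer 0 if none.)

Shadow minimum tax:
  Adjusted income: R$789,000 + R$211,000 + R$144,500 = R$1,144,500
  Less exemption R$85,000 → base R$1,059,500
  R$1,059,500 × 27% = R$286,065

Regular tax:
  R$242,000 × 9% = R$21,780
  R$251,000 × 14% = R$35,140
  R$296,000 × 19% = R$56,240
  → R$113,160

Excess of shadow minimum tax over regular tax: R$286,065 − R$113,160 = R$172,905.

R$172,905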